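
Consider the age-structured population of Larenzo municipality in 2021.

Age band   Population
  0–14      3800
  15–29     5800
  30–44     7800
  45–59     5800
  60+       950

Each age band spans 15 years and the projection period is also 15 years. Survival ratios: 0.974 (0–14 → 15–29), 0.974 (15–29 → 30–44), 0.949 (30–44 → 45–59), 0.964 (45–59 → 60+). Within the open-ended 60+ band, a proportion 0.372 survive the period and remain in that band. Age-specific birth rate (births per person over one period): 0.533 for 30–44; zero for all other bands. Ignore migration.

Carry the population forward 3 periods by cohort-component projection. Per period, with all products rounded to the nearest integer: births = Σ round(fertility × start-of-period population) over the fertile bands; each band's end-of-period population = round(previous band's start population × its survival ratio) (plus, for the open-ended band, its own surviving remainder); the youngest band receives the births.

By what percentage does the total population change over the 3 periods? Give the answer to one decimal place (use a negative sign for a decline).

Numbering the groups 1..5 from youngest to oldest:
— Period 1 —
Births: 7800 × 0.533 = 4157
Group 2: 3800 × 0.974 = 3701
Group 3: 5800 × 0.974 = 5649
Group 4: 7800 × 0.949 = 7402
Group 5: 5800 × 0.964 + 950 × 0.372 = 5591 + 353 = 5944
Population now: 0–14=4157, 15–29=3701, 30–44=5649, 45–59=7402, 60+=5944
— Period 2 —
Births: 5649 × 0.533 = 3011
Group 2: 4157 × 0.974 = 4049
Group 3: 3701 × 0.974 = 3605
Group 4: 5649 × 0.949 = 5361
Group 5: 7402 × 0.964 + 5944 × 0.372 = 7136 + 2211 = 9347
Population now: 0–14=3011, 15–29=4049, 30–44=3605, 45–59=5361, 60+=9347
— Period 3 —
Births: 3605 × 0.533 = 1921
Group 2: 3011 × 0.974 = 2933
Group 3: 4049 × 0.974 = 3944
Group 4: 3605 × 0.949 = 3421
Group 5: 5361 × 0.964 + 9347 × 0.372 = 5168 + 3477 = 8645
Population now: 0–14=1921, 15–29=2933, 30–44=3944, 45–59=3421, 60+=8645
Total: 24150 → 20864; change = -3286; percentage change = -13.6%

-13.6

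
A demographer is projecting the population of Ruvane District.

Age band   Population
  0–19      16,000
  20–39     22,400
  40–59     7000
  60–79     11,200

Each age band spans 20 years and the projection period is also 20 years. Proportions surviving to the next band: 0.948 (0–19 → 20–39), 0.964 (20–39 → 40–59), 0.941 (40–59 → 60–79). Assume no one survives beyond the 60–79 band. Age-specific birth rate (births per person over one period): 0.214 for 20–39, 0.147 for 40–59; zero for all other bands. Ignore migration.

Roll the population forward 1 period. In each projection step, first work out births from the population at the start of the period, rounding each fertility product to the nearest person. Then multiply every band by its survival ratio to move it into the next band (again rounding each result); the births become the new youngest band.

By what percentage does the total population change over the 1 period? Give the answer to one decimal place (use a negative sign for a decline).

-13.1

After projecting period 1:
Births: 22400 × 0.214 = 4794  |  7000 × 0.147 = 1029 → 5823
20–39: 16000 × 0.948 = 15168
40–59: 22400 × 0.964 = 21594
60–79: 7000 × 0.941 = 6587
Giving 5823 / 15168 / 21594 / 6587.
Total: 56600 → 49172; change = -7428; percentage change = -13.1%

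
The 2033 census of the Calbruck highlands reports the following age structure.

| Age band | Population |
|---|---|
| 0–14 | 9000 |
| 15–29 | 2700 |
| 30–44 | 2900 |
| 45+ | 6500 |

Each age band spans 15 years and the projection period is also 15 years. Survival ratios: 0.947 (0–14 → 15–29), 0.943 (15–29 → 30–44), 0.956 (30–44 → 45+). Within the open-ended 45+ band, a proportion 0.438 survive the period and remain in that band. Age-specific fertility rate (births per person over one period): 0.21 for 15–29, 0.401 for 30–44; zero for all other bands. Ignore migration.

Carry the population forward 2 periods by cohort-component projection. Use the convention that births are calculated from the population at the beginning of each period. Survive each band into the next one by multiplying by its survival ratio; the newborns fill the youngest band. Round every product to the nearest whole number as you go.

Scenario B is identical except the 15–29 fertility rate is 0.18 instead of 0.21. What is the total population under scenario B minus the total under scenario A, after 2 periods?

-332

[period 1]
Births: 2700 × 0.21 = 567  |  2900 × 0.401 = 1163 — total 1730
15–29: 9000 × 0.947 = 8523
30–44: 2700 × 0.943 = 2546
45+: 2900 × 0.956 + 6500 × 0.438 = 2772 + 2847 = 5619
Population now: 0–14=1730, 15–29=8523, 30–44=2546, 45+=5619
[period 2]
Births: 8523 × 0.21 = 1790  |  2546 × 0.401 = 1021 — total 2811
15–29: 1730 × 0.947 = 1638
30–44: 8523 × 0.943 = 8037
45+: 2546 × 0.956 + 5619 × 0.438 = 2434 + 2461 = 4895
Population now: 0–14=2811, 15–29=1638, 30–44=8037, 45+=4895
Scenario A total after 2 periods: 17381
Scenario B projection —
[period 1]
Births: 2700 × 0.18 = 486  |  2900 × 0.401 = 1163 — total 1649
15–29: 9000 × 0.947 = 8523
30–44: 2700 × 0.943 = 2546
45+: 2900 × 0.956 + 6500 × 0.438 = 2772 + 2847 = 5619
Population now: 0–14=1649, 15–29=8523, 30–44=2546, 45+=5619
[period 2]
Births: 8523 × 0.18 = 1534  |  2546 × 0.401 = 1021 — total 2555
15–29: 1649 × 0.947 = 1562
30–44: 8523 × 0.943 = 8037
45+: 2546 × 0.956 + 5619 × 0.438 = 2434 + 2461 = 4895
Population now: 0–14=2555, 15–29=1562, 30–44=8037, 45+=4895
Scenario B total after 2 periods: 17049
Difference B − A = 17049 − 17381 = -332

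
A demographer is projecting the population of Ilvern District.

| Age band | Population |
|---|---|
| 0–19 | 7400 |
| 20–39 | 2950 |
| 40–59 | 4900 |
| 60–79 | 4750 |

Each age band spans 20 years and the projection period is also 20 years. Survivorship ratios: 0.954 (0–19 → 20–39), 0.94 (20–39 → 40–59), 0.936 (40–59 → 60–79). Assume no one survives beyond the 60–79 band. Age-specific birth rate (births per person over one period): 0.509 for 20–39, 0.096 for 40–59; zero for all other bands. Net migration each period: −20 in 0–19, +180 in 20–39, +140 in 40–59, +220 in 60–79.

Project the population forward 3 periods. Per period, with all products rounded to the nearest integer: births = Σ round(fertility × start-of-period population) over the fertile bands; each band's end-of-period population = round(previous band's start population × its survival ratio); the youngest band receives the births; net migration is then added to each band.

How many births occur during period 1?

1972

Numbering the bands 1..4 from youngest to oldest:
After projecting period 1:
Births: 2950 * 0.509 = 1502  |  4900 * 0.096 = 470 — total 1972
Band 2: 7400 * 0.954 = 7060
Band 3: 2950 * 0.94 = 2773
Band 4: 4900 * 0.936 = 4586
Net migration: Band 1 − 20 → 1952; Band 2 + 180 → 7240; Band 3 + 140 → 2913; Band 4 + 220 → 4806
Giving 1952 / 7240 / 2913 / 4806.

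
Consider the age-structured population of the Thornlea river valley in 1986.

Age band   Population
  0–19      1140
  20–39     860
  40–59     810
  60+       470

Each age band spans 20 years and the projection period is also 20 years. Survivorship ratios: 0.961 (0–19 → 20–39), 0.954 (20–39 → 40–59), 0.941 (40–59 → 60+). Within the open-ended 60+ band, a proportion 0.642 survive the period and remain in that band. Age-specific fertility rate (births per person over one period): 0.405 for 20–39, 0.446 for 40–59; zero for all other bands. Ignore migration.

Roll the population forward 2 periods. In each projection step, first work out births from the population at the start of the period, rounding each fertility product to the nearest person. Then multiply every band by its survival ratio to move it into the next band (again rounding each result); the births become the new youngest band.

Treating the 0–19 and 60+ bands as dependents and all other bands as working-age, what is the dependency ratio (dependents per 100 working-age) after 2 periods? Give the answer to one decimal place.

131.2

Call the groups 1 to 4, youngest first.
Period 1:
Births: 860 * 0.405 = 348 ; 810 * 0.446 = 361 — total 709
Group 2: 1140 * 0.961 = 1096
Group 3: 860 * 0.954 = 820
Group 4: 810 * 0.941 + 470 * 0.642 = 762 + 302 = 1064
Population now: 0–19=709, 20–39=1096, 40–59=820, 60+=1064
Period 2:
Births: 1096 * 0.405 = 444 ; 820 * 0.446 = 366 — total 810
Group 2: 709 * 0.961 = 681
Group 3: 1096 * 0.954 = 1046
Group 4: 820 * 0.941 + 1064 * 0.642 = 772 + 683 = 1455
Population now: 0–19=810, 20–39=681, 40–59=1046, 60+=1455
Dependents (band 0–19 + band 60+) = 810 + 1455 = 2265; working-age = 1727; ratio = 2265/1727 × 100 = 131.2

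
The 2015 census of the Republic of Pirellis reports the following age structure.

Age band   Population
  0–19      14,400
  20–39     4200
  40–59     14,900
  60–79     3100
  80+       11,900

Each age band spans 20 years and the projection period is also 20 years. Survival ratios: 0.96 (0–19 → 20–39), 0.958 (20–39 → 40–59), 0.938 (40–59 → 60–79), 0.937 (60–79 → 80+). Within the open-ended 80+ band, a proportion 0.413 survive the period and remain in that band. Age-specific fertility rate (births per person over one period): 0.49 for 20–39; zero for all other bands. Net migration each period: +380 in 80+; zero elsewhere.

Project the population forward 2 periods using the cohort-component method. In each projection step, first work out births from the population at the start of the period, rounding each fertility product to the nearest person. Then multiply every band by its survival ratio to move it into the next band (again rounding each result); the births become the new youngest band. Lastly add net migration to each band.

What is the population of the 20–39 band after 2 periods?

Let group 1 be 0–19 through group 5 = 80+.
Period 1.
Births: 4200 × 0.49 = 2058
Group 2: 14400 × 0.96 = 13824
Group 3: 4200 × 0.958 = 4024
Group 4: 14900 × 0.938 = 13976
Group 5: 3100 × 0.937 + 11900 × 0.413 = 2905 + 4915 = 7820
Net migration: Group 5 + 380 → 8200
Giving 2058 / 13824 / 4024 / 13976 / 8200.
Period 2.
Births: 13824 × 0.49 = 6774
Group 2: 2058 × 0.96 = 1976
Group 3: 13824 × 0.958 = 13243
Group 4: 4024 × 0.938 = 3775
Group 5: 13976 × 0.937 + 8200 × 0.413 = 13096 + 3387 = 16483
Net migration: Group 5 + 380 → 16863
Giving 6774 / 1976 / 13243 / 3775 / 16863.

1976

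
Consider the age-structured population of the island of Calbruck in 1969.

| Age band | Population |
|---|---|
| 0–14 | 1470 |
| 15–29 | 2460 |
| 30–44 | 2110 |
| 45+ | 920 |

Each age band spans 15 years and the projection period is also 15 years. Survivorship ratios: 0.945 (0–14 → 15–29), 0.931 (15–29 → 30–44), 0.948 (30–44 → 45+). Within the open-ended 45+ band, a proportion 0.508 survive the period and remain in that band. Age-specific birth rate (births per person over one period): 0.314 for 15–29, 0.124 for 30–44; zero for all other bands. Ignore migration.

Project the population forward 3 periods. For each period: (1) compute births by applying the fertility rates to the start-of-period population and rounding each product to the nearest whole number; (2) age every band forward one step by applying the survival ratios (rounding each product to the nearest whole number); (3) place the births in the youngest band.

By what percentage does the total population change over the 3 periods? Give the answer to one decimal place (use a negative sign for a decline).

Call the bands 1 to 4, youngest first.
— Period 1 —
Births: 2460 × 0.314 = 772, 2110 × 0.124 = 262 ⇒ total 1034
Band 2: 1470 × 0.945 = 1389
Band 3: 2460 × 0.931 = 2290
Band 4: 2110 × 0.948 + 920 × 0.508 = 2000 + 467 = 2467
→ [1034, 1389, 2290, 2467]
— Period 2 —
Births: 1389 × 0.314 = 436, 2290 × 0.124 = 284 ⇒ total 720
Band 2: 1034 × 0.945 = 977
Band 3: 1389 × 0.931 = 1293
Band 4: 2290 × 0.948 + 2467 × 0.508 = 2171 + 1253 = 3424
→ [720, 977, 1293, 3424]
— Period 3 —
Births: 977 × 0.314 = 307, 1293 × 0.124 = 160 ⇒ total 467
Band 2: 720 × 0.945 = 680
Band 3: 977 × 0.931 = 910
Band 4: 1293 × 0.948 + 3424 × 0.508 = 1226 + 1739 = 2965
→ [467, 680, 910, 2965]
Total: 6960 → 5022; change = -1938; percentage change = -27.8%

-27.8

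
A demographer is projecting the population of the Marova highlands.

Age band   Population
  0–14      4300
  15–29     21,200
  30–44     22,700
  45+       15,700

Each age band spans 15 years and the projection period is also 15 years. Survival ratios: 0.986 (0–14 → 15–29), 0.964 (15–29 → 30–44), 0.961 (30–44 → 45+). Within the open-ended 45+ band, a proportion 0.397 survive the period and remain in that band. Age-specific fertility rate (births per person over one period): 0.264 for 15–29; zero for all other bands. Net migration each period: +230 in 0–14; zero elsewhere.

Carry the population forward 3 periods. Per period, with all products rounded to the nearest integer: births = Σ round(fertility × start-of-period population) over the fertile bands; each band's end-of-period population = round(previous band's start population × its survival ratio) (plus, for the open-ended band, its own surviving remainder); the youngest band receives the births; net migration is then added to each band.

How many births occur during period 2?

1119

After projecting period 1:
Births: 21200 × 0.264 = 5597
15–29: 4300 × 0.986 = 4240
30–44: 21200 × 0.964 = 20437
45+: 22700 × 0.961 + 15700 × 0.397 = 21815 + 6233 = 28048
Net migration: 0–14 + 230 → 5827
End of period: [5827, 4240, 20437, 28048]
After projecting period 2:
Births: 4240 × 0.264 = 1119
15–29: 5827 × 0.986 = 5745
30–44: 4240 × 0.964 = 4087
45+: 20437 × 0.961 + 28048 × 0.397 = 19640 + 11135 = 30775
Net migration: 0–14 + 230 → 1349
End of period: [1349, 5745, 4087, 30775]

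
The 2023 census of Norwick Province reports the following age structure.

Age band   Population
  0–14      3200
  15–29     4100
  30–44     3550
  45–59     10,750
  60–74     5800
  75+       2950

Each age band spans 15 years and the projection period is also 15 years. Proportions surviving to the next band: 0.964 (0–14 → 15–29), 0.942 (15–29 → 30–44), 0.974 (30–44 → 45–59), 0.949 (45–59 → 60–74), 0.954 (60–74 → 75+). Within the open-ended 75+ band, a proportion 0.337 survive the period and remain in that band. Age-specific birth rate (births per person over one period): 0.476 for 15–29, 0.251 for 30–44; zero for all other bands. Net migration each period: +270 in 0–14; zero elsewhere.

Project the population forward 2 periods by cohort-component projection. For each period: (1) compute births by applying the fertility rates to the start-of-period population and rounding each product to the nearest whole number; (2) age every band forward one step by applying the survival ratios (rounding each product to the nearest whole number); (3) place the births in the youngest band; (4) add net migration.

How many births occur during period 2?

2437

Let group 1 be 0–14 through group 6 = 75+.
— Period 1 —
Births: 4100 × 0.476 = 1952  |  3550 × 0.251 = 891 — total 2843
Group 2: 3200 × 0.964 = 3085
Group 3: 4100 × 0.942 = 3862
Group 4: 3550 × 0.974 = 3458
Group 5: 10750 × 0.949 = 10202
Group 6: 5800 × 0.954 + 2950 × 0.337 = 5533 + 994 = 6527
Net migration: Group 1 + 270 → 3113
→ [3113, 3085, 3862, 3458, 10202, 6527]
— Period 2 —
Births: 3085 × 0.476 = 1468  |  3862 × 0.251 = 969 — total 2437
Group 2: 3113 × 0.964 = 3001
Group 3: 3085 × 0.942 = 2906
Group 4: 3862 × 0.974 = 3762
Group 5: 3458 × 0.949 = 3282
Group 6: 10202 × 0.954 + 6527 × 0.337 = 9733 + 2200 = 11933
Net migration: Group 1 + 270 → 2707
→ [2707, 3001, 2906, 3762, 3282, 11933]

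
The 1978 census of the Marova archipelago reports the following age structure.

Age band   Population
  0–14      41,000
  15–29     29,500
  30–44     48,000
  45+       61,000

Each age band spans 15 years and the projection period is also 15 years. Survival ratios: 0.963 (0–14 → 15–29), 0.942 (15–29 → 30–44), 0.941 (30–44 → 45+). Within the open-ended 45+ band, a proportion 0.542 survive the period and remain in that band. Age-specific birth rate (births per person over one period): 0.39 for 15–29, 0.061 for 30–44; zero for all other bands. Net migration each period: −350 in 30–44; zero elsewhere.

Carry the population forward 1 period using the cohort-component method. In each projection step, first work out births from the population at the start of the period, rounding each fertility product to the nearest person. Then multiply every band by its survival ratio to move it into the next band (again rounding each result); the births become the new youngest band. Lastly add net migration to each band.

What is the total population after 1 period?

159585

[period 1]
Births: 29500 * 0.39 = 11505, 48000 * 0.061 = 2928 → 14433
15–29: 41000 * 0.963 = 39483
30–44: 29500 * 0.942 = 27789
45+: 48000 * 0.941 + 61000 * 0.542 = 45168 + 33062 = 78230
Net migration: 30–44 − 350 → 27439
Giving 14433 / 39483 / 27439 / 78230.
Total after period 1: 14433 + 39483 + 27439 + 78230 = 159585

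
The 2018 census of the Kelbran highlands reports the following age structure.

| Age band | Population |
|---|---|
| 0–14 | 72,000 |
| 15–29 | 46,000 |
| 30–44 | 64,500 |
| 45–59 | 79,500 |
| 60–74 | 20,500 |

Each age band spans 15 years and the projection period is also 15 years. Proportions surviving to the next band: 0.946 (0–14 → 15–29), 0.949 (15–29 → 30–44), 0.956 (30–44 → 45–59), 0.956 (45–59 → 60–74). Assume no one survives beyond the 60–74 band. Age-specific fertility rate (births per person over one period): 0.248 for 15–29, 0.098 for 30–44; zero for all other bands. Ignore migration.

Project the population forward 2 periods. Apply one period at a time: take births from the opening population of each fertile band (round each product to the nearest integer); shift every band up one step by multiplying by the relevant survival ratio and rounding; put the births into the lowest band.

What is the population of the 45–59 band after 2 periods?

41733

(Bands numbered youngest = 1 to oldest = 5.)
After projecting period 1:
Births: 46000 × 0.248 = 11408  |  64500 × 0.098 = 6321 — total 17729
Band 2: 72000 × 0.946 = 68112
Band 3: 46000 × 0.949 = 43654
Band 4: 64500 × 0.956 = 61662
Band 5: 79500 × 0.956 = 76002
Population now: 0–14=17729, 15–29=68112, 30–44=43654, 45–59=61662, 60–74=76002
After projecting period 2:
Births: 68112 × 0.248 = 16892  |  43654 × 0.098 = 4278 — total 21170
Band 2: 17729 × 0.946 = 16772
Band 3: 68112 × 0.949 = 64638
Band 4: 43654 × 0.956 = 41733
Band 5: 61662 × 0.956 = 58949
Population now: 0–14=21170, 15–29=16772, 30–44=64638, 45–59=41733, 60–74=58949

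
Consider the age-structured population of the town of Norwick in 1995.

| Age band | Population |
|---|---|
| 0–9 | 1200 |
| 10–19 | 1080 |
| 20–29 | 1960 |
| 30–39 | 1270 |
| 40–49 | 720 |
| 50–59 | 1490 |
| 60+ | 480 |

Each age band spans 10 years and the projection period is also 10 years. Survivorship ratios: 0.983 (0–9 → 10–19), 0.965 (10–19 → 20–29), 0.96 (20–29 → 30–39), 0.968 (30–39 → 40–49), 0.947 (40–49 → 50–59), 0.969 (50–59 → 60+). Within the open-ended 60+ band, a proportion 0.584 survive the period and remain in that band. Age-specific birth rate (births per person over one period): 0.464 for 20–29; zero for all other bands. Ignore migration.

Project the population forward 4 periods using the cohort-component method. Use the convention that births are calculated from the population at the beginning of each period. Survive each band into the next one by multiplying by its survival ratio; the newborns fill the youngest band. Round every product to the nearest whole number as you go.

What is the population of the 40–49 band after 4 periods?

1058

Period 1.
Births: 1960 × 0.464 = 909
10–19: 1200 × 0.983 = 1180
20–29: 1080 × 0.965 = 1042
30–39: 1960 × 0.96 = 1882
40–49: 1270 × 0.968 = 1229
50–59: 720 × 0.947 = 682
60+: 1490 × 0.969 + 480 × 0.584 = 1444 + 280 = 1724
Population now: 0–9=909, 10–19=1180, 20–29=1042, 30–39=1882, 40–49=1229, 50–59=682, 60+=1724
Period 2.
Births: 1042 × 0.464 = 483
10–19: 909 × 0.983 = 894
20–29: 1180 × 0.965 = 1139
30–39: 1042 × 0.96 = 1000
40–49: 1882 × 0.968 = 1822
50–59: 1229 × 0.947 = 1164
60+: 682 × 0.969 + 1724 × 0.584 = 661 + 1007 = 1668
Population now: 0–9=483, 10–19=894, 20–29=1139, 30–39=1000, 40–49=1822, 50–59=1164, 60+=1668
Period 3.
Births: 1139 × 0.464 = 528
10–19: 483 × 0.983 = 475
20–29: 894 × 0.965 = 863
30–39: 1139 × 0.96 = 1093
40–49: 1000 × 0.968 = 968
50–59: 1822 × 0.947 = 1725
60+: 1164 × 0.969 + 1668 × 0.584 = 1128 + 974 = 2102
Population now: 0–9=528, 10–19=475, 20–29=863, 30–39=1093, 40–49=968, 50–59=1725, 60+=2102
Period 4.
Births: 863 × 0.464 = 400
10–19: 528 × 0.983 = 519
20–29: 475 × 0.965 = 458
30–39: 863 × 0.96 = 828
40–49: 1093 × 0.968 = 1058
50–59: 968 × 0.947 = 917
60+: 1725 × 0.969 + 2102 × 0.584 = 1672 + 1228 = 2900
Population now: 0–9=400, 10–19=519, 20–29=458, 30–39=828, 40–49=1058, 50–59=917, 60+=2900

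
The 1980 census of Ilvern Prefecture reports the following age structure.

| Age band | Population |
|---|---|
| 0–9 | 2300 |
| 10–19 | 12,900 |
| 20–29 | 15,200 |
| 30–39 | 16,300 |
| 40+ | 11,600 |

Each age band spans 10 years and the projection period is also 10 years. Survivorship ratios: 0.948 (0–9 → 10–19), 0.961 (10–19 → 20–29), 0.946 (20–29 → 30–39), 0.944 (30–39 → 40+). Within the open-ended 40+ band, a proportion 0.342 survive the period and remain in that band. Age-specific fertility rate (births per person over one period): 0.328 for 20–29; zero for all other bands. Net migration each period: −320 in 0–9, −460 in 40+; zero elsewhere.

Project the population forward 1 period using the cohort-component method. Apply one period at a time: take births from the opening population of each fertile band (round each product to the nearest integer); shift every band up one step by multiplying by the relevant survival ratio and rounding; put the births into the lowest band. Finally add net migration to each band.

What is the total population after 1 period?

52516

Period 1:
Births: 15200 × 0.328 = 4986
10–19: 2300 × 0.948 = 2180
20–29: 12900 × 0.961 = 12397
30–39: 15200 × 0.946 = 14379
40+: 16300 × 0.944 + 11600 × 0.342 = 15387 + 3967 = 19354
Net migration: 0–9 − 320 → 4666; 40+ − 460 → 18894
Population now: 0–9=4666, 10–19=2180, 20–29=12397, 30–39=14379, 40+=18894
Total after period 1: 4666 + 2180 + 12397 + 14379 + 18894 = 52516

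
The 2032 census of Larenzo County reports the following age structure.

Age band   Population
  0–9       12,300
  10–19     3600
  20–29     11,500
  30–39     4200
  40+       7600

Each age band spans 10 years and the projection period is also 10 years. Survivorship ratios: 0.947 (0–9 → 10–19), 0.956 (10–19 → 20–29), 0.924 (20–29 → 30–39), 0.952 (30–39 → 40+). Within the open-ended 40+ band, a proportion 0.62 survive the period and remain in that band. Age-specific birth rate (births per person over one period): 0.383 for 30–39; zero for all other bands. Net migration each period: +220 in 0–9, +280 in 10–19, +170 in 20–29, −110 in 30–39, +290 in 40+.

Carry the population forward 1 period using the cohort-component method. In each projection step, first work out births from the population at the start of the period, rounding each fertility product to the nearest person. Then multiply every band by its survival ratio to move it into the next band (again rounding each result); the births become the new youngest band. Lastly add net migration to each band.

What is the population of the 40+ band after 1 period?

Period 1.
Births: 4200 * 0.383 = 1609
10–19: 12300 * 0.947 = 11648
20–29: 3600 * 0.956 = 3442
30–39: 11500 * 0.924 = 10626
40+: 4200 * 0.952 + 7600 * 0.62 = 3998 + 4712 = 8710
Net migration: 0–9 + 220 → 1829; 10–19 + 280 → 11928; 20–29 + 170 → 3612; 30–39 − 110 → 10516; 40+ + 290 → 9000
→ [1829, 11928, 3612, 10516, 9000]

9000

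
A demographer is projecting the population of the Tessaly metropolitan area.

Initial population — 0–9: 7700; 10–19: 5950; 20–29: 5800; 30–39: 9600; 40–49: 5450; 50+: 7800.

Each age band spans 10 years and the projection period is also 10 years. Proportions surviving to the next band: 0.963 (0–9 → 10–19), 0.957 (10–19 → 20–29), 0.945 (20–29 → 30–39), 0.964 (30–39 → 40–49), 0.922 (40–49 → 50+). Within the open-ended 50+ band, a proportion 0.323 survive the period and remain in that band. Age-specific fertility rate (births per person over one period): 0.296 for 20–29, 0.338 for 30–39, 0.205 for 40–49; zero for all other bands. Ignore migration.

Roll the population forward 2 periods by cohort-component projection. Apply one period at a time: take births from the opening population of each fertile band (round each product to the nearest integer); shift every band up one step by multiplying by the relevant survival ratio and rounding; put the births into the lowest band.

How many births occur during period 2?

5435

Period 1.
Births: 5800 × 0.296 = 1717  |  9600 × 0.338 = 3245  |  5450 × 0.205 = 1117 → total 6079
10–19: 7700 × 0.963 = 7415
20–29: 5950 × 0.957 = 5694
30–39: 5800 × 0.945 = 5481
40–49: 9600 × 0.964 = 9254
50+: 5450 × 0.922 + 7800 × 0.323 = 5025 + 2519 = 7544
Population now: 0–9=6079, 10–19=7415, 20–29=5694, 30–39=5481, 40–49=9254, 50+=7544
Period 2.
Births: 5694 × 0.296 = 1685  |  5481 × 0.338 = 1853  |  9254 × 0.205 = 1897 → total 5435
10–19: 6079 × 0.963 = 5854
20–29: 7415 × 0.957 = 7096
30–39: 5694 × 0.945 = 5381
40–49: 5481 × 0.964 = 5284
50+: 9254 × 0.922 + 7544 × 0.323 = 8532 + 2437 = 10969
Population now: 0–9=5435, 10–19=5854, 20–29=7096, 30–39=5381, 40–49=5284, 50+=10969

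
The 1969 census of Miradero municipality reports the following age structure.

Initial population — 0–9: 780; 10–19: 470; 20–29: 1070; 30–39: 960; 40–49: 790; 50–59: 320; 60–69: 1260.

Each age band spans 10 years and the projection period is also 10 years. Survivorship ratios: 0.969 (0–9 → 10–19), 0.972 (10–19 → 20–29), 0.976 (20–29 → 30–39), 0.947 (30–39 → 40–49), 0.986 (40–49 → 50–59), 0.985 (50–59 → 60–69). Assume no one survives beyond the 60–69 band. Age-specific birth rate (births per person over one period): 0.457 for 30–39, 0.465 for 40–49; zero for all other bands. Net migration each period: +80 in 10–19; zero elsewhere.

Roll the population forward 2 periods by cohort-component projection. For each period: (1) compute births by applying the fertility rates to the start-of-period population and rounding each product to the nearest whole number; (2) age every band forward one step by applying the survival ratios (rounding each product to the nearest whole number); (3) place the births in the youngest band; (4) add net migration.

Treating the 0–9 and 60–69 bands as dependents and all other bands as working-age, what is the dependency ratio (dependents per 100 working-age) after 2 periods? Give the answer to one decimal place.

41.6

Call the bands 1 to 7, youngest first.
After projecting period 1:
Births: 960 × 0.457 = 439 ; 790 × 0.465 = 367 ⇒ total 806
Band 2: 780 × 0.969 = 756
Band 3: 470 × 0.972 = 457
Band 4: 1070 × 0.976 = 1044
Band 5: 960 × 0.947 = 909
Band 6: 790 × 0.986 = 779
Band 7: 320 × 0.985 = 315
Net migration: Band 2 + 80 → 836
End of period: [806, 836, 457, 1044, 909, 779, 315]
After projecting period 2:
Births: 1044 × 0.457 = 477 ; 909 × 0.465 = 423 ⇒ total 900
Band 2: 806 × 0.969 = 781
Band 3: 836 × 0.972 = 813
Band 4: 457 × 0.976 = 446
Band 5: 1044 × 0.947 = 989
Band 6: 909 × 0.986 = 896
Band 7: 779 × 0.985 = 767
Net migration: Band 2 + 80 → 861
End of period: [900, 861, 813, 446, 989, 896, 767]
Dependents (band 0–9 + band 60–69) = 900 + 767 = 1667; working-age = 4005; ratio = 1667/4005 × 100 = 41.6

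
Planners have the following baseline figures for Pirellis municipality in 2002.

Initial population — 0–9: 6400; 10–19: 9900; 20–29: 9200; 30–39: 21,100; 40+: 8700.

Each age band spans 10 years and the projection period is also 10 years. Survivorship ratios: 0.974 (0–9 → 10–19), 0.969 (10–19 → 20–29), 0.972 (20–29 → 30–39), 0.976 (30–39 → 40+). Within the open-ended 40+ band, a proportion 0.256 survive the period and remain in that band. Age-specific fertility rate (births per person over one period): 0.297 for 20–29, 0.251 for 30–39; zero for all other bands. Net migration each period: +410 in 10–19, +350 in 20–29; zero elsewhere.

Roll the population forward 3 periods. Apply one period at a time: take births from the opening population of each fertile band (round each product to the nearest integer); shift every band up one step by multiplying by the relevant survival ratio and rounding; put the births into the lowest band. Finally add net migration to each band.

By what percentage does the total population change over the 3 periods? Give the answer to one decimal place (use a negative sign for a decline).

-31.3

Period 1.
Births: 9200 * 0.297 = 2732  |  21100 * 0.251 = 5296 → total 8028
10–19: 6400 * 0.974 = 6234
20–29: 9900 * 0.969 = 9593
30–39: 9200 * 0.972 = 8942
40+: 21100 * 0.976 + 8700 * 0.256 = 20594 + 2227 = 22821
Net migration: 10–19 + 410 → 6644; 20–29 + 350 → 9943
End of period: [8028, 6644, 9943, 8942, 22821]
Period 2.
Births: 9943 * 0.297 = 2953  |  8942 * 0.251 = 2244 → total 5197
10–19: 8028 * 0.974 = 7819
20–29: 6644 * 0.969 = 6438
30–39: 9943 * 0.972 = 9665
40+: 8942 * 0.976 + 22821 * 0.256 = 8727 + 5842 = 14569
Net migration: 10–19 + 410 → 8229; 20–29 + 350 → 6788
End of period: [5197, 8229, 6788, 9665, 14569]
Period 3.
Births: 6788 * 0.297 = 2016  |  9665 * 0.251 = 2426 → total 4442
10–19: 5197 * 0.974 = 5062
20–29: 8229 * 0.969 = 7974
30–39: 6788 * 0.972 = 6598
40+: 9665 * 0.976 + 14569 * 0.256 = 9433 + 3730 = 13163
Net migration: 10–19 + 410 → 5472; 20–29 + 350 → 8324
End of period: [4442, 5472, 8324, 6598, 13163]
Total: 55300 → 37999; change = -17301; percentage change = -31.3%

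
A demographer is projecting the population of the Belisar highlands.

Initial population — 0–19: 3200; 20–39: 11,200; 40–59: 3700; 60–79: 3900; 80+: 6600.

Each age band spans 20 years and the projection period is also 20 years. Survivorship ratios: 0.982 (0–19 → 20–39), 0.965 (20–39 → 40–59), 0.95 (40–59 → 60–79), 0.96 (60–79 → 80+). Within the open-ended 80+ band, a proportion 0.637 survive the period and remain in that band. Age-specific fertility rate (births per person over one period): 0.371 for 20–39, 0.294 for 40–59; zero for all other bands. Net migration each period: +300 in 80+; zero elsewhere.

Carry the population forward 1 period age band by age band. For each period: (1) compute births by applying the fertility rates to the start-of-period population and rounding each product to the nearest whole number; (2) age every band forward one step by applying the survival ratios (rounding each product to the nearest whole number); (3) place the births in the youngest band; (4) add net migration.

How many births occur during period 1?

5243

Numbering the groups 1..5 from youngest to oldest:
Period 1:
Births: 11200 × 0.371 = 4155, 3700 × 0.294 = 1088 — total 5243
Group 2: 3200 × 0.982 = 3142
Group 3: 11200 × 0.965 = 10808
Group 4: 3700 × 0.95 = 3515
Group 5: 3900 × 0.96 + 6600 × 0.637 = 3744 + 4204 = 7948
Net migration: Group 5 + 300 → 8248
End of period: [5243, 3142, 10808, 3515, 8248]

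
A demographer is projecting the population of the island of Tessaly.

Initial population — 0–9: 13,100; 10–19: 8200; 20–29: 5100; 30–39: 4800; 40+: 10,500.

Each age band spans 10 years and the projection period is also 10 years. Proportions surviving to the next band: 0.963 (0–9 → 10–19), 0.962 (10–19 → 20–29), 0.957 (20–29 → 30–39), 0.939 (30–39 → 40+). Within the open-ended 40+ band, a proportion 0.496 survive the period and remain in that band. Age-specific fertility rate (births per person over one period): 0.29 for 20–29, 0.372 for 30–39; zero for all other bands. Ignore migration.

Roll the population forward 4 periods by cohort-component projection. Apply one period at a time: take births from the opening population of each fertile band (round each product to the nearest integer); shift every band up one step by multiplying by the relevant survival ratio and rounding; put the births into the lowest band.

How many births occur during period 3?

After projecting period 1:
Births: 5100 × 0.29 = 1479 ; 4800 × 0.372 = 1786 → 3265
10–19: 13100 × 0.963 = 12615
20–29: 8200 × 0.962 = 7888
30–39: 5100 × 0.957 = 4881
40+: 4800 × 0.939 + 10500 × 0.496 = 4507 + 5208 = 9715
→ [3265, 12615, 7888, 4881, 9715]
After projecting period 2:
Births: 7888 × 0.29 = 2288 ; 4881 × 0.372 = 1816 → 4104
10–19: 3265 × 0.963 = 3144
20–29: 12615 × 0.962 = 12136
30–39: 7888 × 0.957 = 7549
40+: 4881 × 0.939 + 9715 × 0.496 = 4583 + 4819 = 9402
→ [4104, 3144, 12136, 7549, 9402]
After projecting period 3:
Births: 12136 × 0.29 = 3519 ; 7549 × 0.372 = 2808 → 6327
10–19: 4104 × 0.963 = 3952
20–29: 3144 × 0.962 = 3025
30–39: 12136 × 0.957 = 11614
40+: 7549 × 0.939 + 9402 × 0.496 = 7089 + 4663 = 11752
→ [6327, 3952, 3025, 11614, 11752]

6327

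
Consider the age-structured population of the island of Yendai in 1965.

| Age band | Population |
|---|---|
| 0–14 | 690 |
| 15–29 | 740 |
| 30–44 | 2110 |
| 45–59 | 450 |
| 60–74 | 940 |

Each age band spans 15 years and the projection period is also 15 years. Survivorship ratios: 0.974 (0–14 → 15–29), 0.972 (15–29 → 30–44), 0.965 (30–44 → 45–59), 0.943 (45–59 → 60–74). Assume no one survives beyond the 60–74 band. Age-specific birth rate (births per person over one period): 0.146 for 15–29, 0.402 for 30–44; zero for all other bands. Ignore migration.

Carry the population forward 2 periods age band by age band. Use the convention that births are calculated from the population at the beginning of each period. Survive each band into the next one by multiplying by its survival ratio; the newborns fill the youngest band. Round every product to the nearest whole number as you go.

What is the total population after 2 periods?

— Period 1 —
Births: 740 × 0.146 = 108  |  2110 × 0.402 = 848 → total 956
15–29: 690 × 0.974 = 672
30–44: 740 × 0.972 = 719
45–59: 2110 × 0.965 = 2036
60–74: 450 × 0.943 = 424
→ [956, 672, 719, 2036, 424]
— Period 2 —
Births: 672 × 0.146 = 98  |  719 × 0.402 = 289 → total 387
15–29: 956 × 0.974 = 931
30–44: 672 × 0.972 = 653
45–59: 719 × 0.965 = 694
60–74: 2036 × 0.943 = 1920
→ [387, 931, 653, 694, 1920]
Total after period 2: 387 + 931 + 653 + 694 + 1920 = 4585

4585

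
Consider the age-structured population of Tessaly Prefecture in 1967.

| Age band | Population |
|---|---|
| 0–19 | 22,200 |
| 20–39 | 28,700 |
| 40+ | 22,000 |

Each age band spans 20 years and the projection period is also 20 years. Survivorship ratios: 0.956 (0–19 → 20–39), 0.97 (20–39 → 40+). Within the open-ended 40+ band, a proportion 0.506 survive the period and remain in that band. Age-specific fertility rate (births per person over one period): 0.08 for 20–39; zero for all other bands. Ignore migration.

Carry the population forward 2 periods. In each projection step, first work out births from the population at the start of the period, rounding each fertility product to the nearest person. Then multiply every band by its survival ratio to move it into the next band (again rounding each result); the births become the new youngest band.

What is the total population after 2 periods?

Call the bands 1 to 3, youngest first.
After projecting period 1:
Births: 28700 * 0.08 = 2296
Band 2: 22200 * 0.956 = 21223
Band 3: 28700 * 0.97 + 22000 * 0.506 = 27839 + 11132 = 38971
→ [2296, 21223, 38971]
After projecting period 2:
Births: 21223 * 0.08 = 1698
Band 2: 2296 * 0.956 = 2195
Band 3: 21223 * 0.97 + 38971 * 0.506 = 20586 + 19719 = 40305
→ [1698, 2195, 40305]
Total after period 2: 1698 + 2195 + 40305 = 44198

44198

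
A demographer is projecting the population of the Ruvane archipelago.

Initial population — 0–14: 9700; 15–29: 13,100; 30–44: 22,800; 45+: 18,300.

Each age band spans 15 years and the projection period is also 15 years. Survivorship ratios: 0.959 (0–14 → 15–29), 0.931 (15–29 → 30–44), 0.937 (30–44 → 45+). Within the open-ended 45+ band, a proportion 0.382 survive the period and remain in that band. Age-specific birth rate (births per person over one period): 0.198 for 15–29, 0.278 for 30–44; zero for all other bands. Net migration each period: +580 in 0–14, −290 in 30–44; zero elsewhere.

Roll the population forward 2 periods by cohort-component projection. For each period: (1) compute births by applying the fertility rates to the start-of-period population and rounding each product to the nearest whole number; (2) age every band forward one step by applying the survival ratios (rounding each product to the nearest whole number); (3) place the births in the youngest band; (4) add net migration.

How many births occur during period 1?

Call the groups 1 to 4, youngest first.
Period 1:
Births: 13100 × 0.198 = 2594, 22800 × 0.278 = 6338 — total 8932
Group 2: 9700 × 0.959 = 9302
Group 3: 13100 × 0.931 = 12196
Group 4: 22800 × 0.937 + 18300 × 0.382 = 21364 + 6991 = 28355
Net migration: Group 1 + 580 → 9512; Group 3 − 290 → 11906
Population now: 0–14=9512, 15–29=9302, 30–44=11906, 45+=28355

8932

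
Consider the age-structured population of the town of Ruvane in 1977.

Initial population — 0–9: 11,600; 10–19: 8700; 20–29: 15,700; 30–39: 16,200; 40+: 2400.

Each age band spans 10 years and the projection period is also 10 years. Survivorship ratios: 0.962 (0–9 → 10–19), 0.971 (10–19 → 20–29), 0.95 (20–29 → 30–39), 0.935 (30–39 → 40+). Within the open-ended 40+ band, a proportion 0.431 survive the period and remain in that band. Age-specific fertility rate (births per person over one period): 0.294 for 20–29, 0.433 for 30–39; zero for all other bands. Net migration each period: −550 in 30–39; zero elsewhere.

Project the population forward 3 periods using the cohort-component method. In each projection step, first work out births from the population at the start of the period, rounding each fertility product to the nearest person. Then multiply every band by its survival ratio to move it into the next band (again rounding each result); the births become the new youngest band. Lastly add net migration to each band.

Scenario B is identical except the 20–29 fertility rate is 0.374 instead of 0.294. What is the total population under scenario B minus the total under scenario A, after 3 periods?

2690

Numbering the bands 1..5 from youngest to oldest:
Period 1:
Births: 15700 × 0.294 = 4616  |  16200 × 0.433 = 7015 → total 11631
Band 2: 11600 × 0.962 = 11159
Band 3: 8700 × 0.971 = 8448
Band 4: 15700 × 0.95 = 14915
Band 5: 16200 × 0.935 + 2400 × 0.431 = 15147 + 1034 = 16181
Net migration: Band 4 − 550 → 14365
Giving 11631 / 11159 / 8448 / 14365 / 16181.
Period 2:
Births: 8448 × 0.294 = 2484  |  14365 × 0.433 = 6220 → total 8704
Band 2: 11631 × 0.962 = 11189
Band 3: 11159 × 0.971 = 10835
Band 4: 8448 × 0.95 = 8026
Band 5: 14365 × 0.935 + 16181 × 0.431 = 13431 + 6974 = 20405
Net migration: Band 4 − 550 → 7476
Giving 8704 / 11189 / 10835 / 7476 / 20405.
Period 3:
Births: 10835 × 0.294 = 3185  |  7476 × 0.433 = 3237 → total 6422
Band 2: 8704 × 0.962 = 8373
Band 3: 11189 × 0.971 = 10865
Band 4: 10835 × 0.95 = 10293
Band 5: 7476 × 0.935 + 20405 × 0.431 = 6990 + 8795 = 15785
Net migration: Band 4 − 550 → 9743
Giving 6422 / 8373 / 10865 / 9743 / 15785.
Scenario A total after 3 periods: 51188
Scenario B projection —
Period 1:
Births: 15700 × 0.374 = 5872  |  16200 × 0.433 = 7015 → total 12887
Band 2: 11600 × 0.962 = 11159
Band 3: 8700 × 0.971 = 8448
Band 4: 15700 × 0.95 = 14915
Band 5: 16200 × 0.935 + 2400 × 0.431 = 15147 + 1034 = 16181
Net migration: Band 4 − 550 → 14365
Giving 12887 / 11159 / 8448 / 14365 / 16181.
Period 2:
Births: 8448 × 0.374 = 3160  |  14365 × 0.433 = 6220 → total 9380
Band 2: 12887 × 0.962 = 12397
Band 3: 11159 × 0.971 = 10835
Band 4: 8448 × 0.95 = 8026
Band 5: 14365 × 0.935 + 16181 × 0.431 = 13431 + 6974 = 20405
Net migration: Band 4 − 550 → 7476
Giving 9380 / 12397 / 10835 / 7476 / 20405.
Period 3:
Births: 10835 × 0.374 = 4052  |  7476 × 0.433 = 3237 → total 7289
Band 2: 9380 × 0.962 = 9024
Band 3: 12397 × 0.971 = 12037
Band 4: 10835 × 0.95 = 10293
Band 5: 7476 × 0.935 + 20405 × 0.431 = 6990 + 8795 = 15785
Net migration: Band 4 − 550 → 9743
Giving 7289 / 9024 / 12037 / 9743 / 15785.
Scenario B total after 3 periods: 53878
Difference B − A = 53878 − 51188 = 2690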